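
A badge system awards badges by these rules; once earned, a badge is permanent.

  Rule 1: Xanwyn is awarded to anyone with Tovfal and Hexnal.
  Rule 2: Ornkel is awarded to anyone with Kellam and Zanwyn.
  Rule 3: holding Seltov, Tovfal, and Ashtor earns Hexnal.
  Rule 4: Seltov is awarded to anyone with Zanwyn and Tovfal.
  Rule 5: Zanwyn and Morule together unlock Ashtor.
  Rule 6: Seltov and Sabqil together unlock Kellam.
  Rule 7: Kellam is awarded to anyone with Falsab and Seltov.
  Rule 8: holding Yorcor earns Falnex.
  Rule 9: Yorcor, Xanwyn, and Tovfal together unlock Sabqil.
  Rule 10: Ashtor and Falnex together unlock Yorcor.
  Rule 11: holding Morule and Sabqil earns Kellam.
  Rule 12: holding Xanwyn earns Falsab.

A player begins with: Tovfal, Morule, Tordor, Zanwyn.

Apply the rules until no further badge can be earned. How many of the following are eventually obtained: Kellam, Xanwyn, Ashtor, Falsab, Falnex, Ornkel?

5

With Zanwyn and Tovfal, Seltov is earned (Rule 4).
With Zanwyn and Morule, Ashtor is earned (Rule 5).
With Seltov, Tovfal, and Ashtor, Hexnal is earned (Rule 3).
With Tovfal and Hexnal, Xanwyn is earned (Rule 1).
With Xanwyn, Falsab is earned (Rule 12).
With Falsab and Seltov, Kellam is earned (Rule 7).
With Kellam and Zanwyn, Ornkel is earned (Rule 2).
Kellam: reached.
Xanwyn: reached.
Ashtor: reached.
Falsab: reached.
Falnex would need Yorcor (Rule 8), but Yorcor is never earned.
Ornkel: reached.
Reached: Kellam, Xanwyn, Ashtor, Falsab, and Ornkel — 5 of the 6.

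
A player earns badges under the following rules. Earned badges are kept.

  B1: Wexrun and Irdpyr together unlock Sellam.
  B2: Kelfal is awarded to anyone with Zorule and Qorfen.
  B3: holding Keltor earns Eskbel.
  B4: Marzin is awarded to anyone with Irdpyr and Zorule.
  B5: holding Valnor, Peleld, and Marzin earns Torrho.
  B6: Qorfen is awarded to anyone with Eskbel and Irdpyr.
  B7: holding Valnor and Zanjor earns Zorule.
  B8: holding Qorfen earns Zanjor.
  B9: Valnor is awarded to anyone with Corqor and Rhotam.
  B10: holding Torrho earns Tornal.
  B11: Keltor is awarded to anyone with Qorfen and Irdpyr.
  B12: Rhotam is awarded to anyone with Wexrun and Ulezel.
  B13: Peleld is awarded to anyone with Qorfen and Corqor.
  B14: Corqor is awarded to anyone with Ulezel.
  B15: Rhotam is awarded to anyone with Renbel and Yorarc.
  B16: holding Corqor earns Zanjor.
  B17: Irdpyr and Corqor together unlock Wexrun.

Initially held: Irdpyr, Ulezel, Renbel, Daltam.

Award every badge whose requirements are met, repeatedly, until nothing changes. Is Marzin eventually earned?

With Ulezel, Corqor is earned (B14).
With Corqor, Zanjor is earned (B16).
With Irdpyr and Corqor, Wexrun is earned (B17).
With Wexrun and Ulezel, Rhotam is earned (B12).
With Corqor and Rhotam, Valnor is earned (B9).
With Valnor and Zanjor, Zorule is earned (B7).
With Irdpyr and Zorule, Marzin is earned (B4).

Yes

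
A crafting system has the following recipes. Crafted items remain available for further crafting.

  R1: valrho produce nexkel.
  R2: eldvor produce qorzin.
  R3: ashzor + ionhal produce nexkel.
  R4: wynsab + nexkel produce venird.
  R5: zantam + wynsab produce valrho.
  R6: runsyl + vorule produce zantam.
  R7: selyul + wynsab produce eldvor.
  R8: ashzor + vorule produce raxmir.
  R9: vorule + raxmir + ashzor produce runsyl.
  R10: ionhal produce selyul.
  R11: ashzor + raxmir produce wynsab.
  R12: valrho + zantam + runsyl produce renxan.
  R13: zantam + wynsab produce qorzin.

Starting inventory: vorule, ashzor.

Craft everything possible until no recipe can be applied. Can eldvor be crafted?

eldvor would need selyul and wynsab (R7), but selyul is never obtained.

No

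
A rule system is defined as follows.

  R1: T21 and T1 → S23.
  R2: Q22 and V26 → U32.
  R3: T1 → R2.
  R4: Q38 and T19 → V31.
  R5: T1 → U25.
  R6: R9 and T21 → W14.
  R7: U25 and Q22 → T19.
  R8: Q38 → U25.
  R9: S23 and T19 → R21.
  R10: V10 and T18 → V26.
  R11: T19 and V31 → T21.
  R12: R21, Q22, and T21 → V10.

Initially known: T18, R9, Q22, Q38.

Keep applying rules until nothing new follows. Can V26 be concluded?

No

V26 would need V10 and T18 (R10), but V10 is never established.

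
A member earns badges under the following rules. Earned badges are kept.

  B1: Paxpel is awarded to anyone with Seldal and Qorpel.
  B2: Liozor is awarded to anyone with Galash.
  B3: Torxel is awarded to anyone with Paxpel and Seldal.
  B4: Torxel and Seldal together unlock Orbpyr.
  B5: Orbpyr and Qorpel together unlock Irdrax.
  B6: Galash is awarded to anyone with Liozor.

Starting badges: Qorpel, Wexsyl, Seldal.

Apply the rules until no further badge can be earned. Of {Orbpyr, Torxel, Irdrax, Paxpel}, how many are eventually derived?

With Seldal and Qorpel, Paxpel is earned (B1).
With Paxpel and Seldal, Torxel is earned (B3).
With Torxel and Seldal, Orbpyr is earned (B4).
With Orbpyr and Qorpel, Irdrax is earned (B5).
Orbpyr: reached.
Torxel: reached.
Irdrax: reached.
Paxpel: reached.
All 4 are reached.

4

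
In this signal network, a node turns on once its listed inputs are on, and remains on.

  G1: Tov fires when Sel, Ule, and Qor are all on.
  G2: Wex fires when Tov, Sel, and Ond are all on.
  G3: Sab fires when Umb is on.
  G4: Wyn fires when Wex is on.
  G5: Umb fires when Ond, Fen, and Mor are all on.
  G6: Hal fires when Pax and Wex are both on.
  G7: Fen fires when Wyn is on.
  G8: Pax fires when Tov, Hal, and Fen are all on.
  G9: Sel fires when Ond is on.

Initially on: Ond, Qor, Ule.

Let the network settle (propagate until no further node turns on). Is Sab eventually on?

No

Sab would need Umb (G3), but Umb never turns on.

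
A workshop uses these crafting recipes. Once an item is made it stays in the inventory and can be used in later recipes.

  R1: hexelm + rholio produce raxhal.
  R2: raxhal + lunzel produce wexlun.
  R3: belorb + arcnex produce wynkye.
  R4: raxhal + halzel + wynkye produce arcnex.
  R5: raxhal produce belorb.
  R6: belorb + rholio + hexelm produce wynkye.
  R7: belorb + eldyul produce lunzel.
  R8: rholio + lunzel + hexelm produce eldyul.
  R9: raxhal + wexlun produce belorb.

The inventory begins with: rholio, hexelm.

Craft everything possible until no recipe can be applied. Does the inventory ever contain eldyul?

No

eldyul would need rholio, lunzel, and hexelm (R8), but lunzel is never obtained.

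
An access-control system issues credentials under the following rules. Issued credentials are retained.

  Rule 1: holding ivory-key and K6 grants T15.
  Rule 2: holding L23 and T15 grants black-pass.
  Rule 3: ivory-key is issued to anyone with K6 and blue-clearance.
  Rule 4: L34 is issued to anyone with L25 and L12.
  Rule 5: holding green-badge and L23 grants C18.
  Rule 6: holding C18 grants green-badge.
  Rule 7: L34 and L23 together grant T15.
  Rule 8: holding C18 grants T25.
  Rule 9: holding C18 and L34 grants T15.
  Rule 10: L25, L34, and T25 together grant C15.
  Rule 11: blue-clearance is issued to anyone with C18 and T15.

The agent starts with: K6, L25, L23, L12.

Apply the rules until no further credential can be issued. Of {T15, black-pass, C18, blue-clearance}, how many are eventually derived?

Holding L25 and L12 grants L34 (Rule 4).
Holding L34 and L23 grants T15 (Rule 7).
Holding L23 and T15 grants black-pass (Rule 2).
T15: reached.
black-pass: reached.
C18 would need green-badge and L23 (Rule 5), but green-badge is never granted.
blue-clearance would need C18 and T15 (Rule 11), but C18 is never granted.
Reached: T15 and black-pass — 2 of the 4.

2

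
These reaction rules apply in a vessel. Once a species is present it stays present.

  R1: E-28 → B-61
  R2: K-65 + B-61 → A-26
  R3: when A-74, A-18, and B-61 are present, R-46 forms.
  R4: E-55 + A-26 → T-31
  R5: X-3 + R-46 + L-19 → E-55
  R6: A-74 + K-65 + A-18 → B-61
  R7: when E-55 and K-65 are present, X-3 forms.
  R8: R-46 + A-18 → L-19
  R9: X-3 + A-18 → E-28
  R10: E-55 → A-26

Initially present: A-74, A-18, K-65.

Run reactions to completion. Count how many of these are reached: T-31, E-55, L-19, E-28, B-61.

2

A-74, K-65, and A-18 present → B-61 forms (R6).
A-74, A-18, and B-61 present → R-46 forms (R3).
R-46 and A-18 present → L-19 forms (R8).
T-31 would need E-55 and A-26 (R4), but E-55 never forms.
E-55 would need X-3, R-46, and L-19 (R5), but X-3 never forms.
L-19: reached.
E-28 would need X-3 and A-18 (R9), but X-3 never forms.
B-61: reached.
Reached: L-19 and B-61 — 2 of the 5.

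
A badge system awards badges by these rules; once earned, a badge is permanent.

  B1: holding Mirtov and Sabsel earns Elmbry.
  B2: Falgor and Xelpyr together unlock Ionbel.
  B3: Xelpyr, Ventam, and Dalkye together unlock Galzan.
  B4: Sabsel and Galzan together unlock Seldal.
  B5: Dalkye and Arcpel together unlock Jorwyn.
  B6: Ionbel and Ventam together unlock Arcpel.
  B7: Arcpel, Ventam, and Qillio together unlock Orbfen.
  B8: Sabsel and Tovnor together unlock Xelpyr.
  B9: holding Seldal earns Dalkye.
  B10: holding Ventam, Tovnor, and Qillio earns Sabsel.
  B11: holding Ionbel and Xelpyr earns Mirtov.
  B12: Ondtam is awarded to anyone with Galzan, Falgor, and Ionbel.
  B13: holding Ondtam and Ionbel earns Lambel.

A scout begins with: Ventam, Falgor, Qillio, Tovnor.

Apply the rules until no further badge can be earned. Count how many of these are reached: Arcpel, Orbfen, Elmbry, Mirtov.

With Ventam, Tovnor, and Qillio, Sabsel is earned (B10).
With Sabsel and Tovnor, Xelpyr is earned (B8).
With Falgor and Xelpyr, Ionbel is earned (B2).
With Ionbel and Xelpyr, Mirtov is earned (B11).
With Ionbel and Ventam, Arcpel is earned (B6).
With Mirtov and Sabsel, Elmbry is earned (B1).
With Arcpel, Ventam, and Qillio, Orbfen is earned (B7).
Arcpel: reached.
Orbfen: reached.
Elmbry: reached.
Mirtov: reached.
All 4 are reached.

4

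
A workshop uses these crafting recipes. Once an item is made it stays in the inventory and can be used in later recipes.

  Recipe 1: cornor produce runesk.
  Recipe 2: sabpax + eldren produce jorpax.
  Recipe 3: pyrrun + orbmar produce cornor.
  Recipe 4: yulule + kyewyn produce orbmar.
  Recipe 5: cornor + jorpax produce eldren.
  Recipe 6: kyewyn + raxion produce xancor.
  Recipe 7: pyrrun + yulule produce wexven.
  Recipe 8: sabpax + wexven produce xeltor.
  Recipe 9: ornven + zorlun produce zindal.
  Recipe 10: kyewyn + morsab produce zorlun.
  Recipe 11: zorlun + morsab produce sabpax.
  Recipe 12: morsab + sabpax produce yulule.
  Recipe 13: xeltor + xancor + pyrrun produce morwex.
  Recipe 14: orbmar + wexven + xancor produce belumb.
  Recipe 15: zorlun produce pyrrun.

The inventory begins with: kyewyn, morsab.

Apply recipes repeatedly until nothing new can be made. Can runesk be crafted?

Using Recipe 10, kyewyn and morsab make zorlun.
Using Recipe 11, zorlun and morsab make sabpax.
zorlun → pyrrun (Recipe 15).
Using Recipe 12, morsab and sabpax make yulule.
Using Recipe 4, yulule and kyewyn make orbmar.
Using Recipe 3, pyrrun and orbmar make cornor.
Using Recipe 1, cornor makes runesk.

Yes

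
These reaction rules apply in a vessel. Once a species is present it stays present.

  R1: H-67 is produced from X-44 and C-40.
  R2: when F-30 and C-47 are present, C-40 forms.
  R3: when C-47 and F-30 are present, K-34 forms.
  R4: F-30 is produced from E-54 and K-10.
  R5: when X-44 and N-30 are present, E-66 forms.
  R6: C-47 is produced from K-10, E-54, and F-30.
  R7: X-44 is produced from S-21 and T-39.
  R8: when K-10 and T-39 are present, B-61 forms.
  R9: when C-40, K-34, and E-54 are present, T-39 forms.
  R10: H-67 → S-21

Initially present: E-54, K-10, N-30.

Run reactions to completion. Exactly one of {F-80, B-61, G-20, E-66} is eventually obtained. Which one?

E-54 and K-10 present → F-30 forms (R4).
K-10, E-54, and F-30 present → C-47 forms (R6).
C-47 and F-30 present → K-34 forms (R3).
F-30 and C-47 present → C-40 forms (R2).
C-40, K-34, and E-54 present → T-39 forms (R9).
K-10 and T-39 present → B-61 forms (R8).
No rule produces F-80, and it is not given. E-66 would need X-44 and N-30 (R5), but X-44 never forms. No rule produces G-20, and it is not given.

B-61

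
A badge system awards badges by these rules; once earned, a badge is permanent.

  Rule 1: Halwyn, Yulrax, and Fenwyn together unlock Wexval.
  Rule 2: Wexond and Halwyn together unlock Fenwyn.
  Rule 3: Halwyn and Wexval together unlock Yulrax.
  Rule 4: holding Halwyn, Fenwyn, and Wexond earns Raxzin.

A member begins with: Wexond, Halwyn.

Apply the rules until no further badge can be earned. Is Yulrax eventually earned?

Yulrax would need Halwyn and Wexval (Rule 3), but Wexval is never earned.

No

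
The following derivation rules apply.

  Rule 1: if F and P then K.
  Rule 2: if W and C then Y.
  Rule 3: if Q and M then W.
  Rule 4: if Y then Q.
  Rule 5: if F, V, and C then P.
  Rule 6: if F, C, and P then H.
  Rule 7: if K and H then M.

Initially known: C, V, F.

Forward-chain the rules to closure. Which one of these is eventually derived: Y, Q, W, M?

F, V, and C hold, so P follows (Rule 5).
F and P hold, so K follows (Rule 1).
F, C, and P hold, so H follows (Rule 6).
K and H hold, so M follows (Rule 7).
Y would need W and C (Rule 2), but W is never established. W would need Q and M (Rule 3), but Q is never established. Q would need Y (Rule 4), but Y is never established.

M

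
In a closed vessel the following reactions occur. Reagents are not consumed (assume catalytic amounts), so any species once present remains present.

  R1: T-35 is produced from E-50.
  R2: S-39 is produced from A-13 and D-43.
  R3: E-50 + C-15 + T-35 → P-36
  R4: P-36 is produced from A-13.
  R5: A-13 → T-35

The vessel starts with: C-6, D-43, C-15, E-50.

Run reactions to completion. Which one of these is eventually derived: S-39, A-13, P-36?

E-50 present → T-35 forms (R1).
E-50, C-15, and T-35 present → P-36 forms (R3).
S-39 would need A-13 and D-43 (R2), but A-13 never forms. No rule produces A-13, and it is not given.

P-36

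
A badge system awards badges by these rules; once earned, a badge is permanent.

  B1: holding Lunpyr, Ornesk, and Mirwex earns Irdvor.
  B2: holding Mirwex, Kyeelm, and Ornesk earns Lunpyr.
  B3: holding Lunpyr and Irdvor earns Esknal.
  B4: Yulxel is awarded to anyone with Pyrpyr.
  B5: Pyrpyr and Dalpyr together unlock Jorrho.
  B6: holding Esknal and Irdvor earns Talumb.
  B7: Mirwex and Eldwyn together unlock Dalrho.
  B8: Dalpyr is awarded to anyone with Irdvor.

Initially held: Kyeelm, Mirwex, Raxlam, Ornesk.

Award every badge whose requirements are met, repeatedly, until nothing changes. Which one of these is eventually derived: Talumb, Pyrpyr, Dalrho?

Talumb

With Mirwex, Kyeelm, and Ornesk, Lunpyr is earned (B2).
With Lunpyr, Ornesk, and Mirwex, Irdvor is earned (B1).
With Lunpyr and Irdvor, Esknal is earned (B3).
With Esknal and Irdvor, Talumb is earned (B6).
No rule produces Pyrpyr, and it is not given. Dalrho would need Mirwex and Eldwyn (B7), but Eldwyn is never earned.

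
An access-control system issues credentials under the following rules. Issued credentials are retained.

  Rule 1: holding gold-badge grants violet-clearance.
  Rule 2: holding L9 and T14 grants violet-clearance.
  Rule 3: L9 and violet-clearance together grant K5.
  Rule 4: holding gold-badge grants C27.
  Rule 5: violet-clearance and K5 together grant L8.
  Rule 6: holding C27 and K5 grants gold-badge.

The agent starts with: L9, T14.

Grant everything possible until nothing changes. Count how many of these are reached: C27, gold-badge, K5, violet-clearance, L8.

3

Holding L9 and T14 grants violet-clearance (Rule 2).
Holding L9 and violet-clearance grants K5 (Rule 3).
Holding violet-clearance and K5 grants L8 (Rule 5).
C27 would need gold-badge (Rule 4), but gold-badge is never granted.
gold-badge would need C27 and K5 (Rule 6), but C27 is never granted.
K5: reached.
violet-clearance: reached.
L8: reached.
Reached: K5, violet-clearance, and L8 — 3 of the 5.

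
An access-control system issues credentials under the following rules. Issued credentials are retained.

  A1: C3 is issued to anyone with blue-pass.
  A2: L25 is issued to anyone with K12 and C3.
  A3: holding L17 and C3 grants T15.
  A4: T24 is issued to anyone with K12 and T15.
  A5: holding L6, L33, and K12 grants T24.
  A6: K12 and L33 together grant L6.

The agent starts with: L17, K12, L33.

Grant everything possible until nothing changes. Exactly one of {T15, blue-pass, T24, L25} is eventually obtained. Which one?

Holding K12 and L33 grants L6 (A6).
Holding L6, L33, and K12 grants T24 (A5).
T15 would need L17 and C3 (A3), but C3 is never granted. L25 would need K12 and C3 (A2), but C3 is never granted. No rule produces blue-pass, and it is not given.

T24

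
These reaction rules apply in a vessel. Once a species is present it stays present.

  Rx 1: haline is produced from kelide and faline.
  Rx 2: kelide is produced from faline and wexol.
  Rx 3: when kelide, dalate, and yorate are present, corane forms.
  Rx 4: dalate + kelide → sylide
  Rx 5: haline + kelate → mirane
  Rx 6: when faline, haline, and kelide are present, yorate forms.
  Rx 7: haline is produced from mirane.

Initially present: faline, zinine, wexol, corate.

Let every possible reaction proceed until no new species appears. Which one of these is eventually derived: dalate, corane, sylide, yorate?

faline and wexol present → kelide forms (Rx 2).
kelide and faline present → haline forms (Rx 1).
faline, haline, and kelide present → yorate forms (Rx 6).
No rule produces dalate, and it is not given. sylide would need dalate and kelide (Rx 4), but dalate never forms. corane would need kelide, dalate, and yorate (Rx 3), but dalate never forms.

yorate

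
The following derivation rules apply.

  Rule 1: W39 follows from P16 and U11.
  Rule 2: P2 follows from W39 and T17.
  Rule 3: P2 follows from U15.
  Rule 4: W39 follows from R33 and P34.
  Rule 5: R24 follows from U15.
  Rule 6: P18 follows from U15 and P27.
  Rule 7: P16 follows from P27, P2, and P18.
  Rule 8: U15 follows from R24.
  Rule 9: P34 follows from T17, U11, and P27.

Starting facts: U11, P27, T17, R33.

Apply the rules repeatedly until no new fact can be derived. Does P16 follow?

P16 would need P27, P2, and P18 (Rule 7), but P18 is never established.

No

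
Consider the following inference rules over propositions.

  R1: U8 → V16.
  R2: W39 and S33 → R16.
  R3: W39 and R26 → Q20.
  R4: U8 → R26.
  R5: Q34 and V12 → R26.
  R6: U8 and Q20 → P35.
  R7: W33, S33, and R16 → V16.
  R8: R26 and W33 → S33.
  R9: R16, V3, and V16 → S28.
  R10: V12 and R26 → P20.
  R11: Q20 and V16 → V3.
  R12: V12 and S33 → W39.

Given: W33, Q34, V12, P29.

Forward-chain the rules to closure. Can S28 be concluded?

Yes

From Q34 and V12, R5 gives R26.
R26 and W33 hold, so S33 follows (R8).
From V12 and S33, R12 gives W39.
From W39 and S33, R2 gives R16.
W39 and R26 hold, so Q20 follows (R3).
From W33, S33, and R16, R7 gives V16.
From Q20 and V16, R11 gives V3.
From R16, V3, and V16, R9 gives S28.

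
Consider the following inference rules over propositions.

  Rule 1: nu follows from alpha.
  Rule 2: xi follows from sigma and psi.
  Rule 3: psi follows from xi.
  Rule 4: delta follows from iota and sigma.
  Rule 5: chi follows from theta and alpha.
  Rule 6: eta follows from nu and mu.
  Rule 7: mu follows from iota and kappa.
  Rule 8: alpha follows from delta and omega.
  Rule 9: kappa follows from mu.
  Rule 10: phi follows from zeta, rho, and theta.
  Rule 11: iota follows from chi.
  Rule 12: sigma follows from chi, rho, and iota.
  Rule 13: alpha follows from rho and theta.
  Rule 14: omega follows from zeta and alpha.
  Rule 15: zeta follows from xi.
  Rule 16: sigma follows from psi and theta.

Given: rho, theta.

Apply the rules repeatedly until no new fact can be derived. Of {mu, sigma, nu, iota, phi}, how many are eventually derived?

From rho and theta, Rule 13 gives alpha.
From theta and alpha, Rule 5 gives chi.
alpha holds, so nu follows (Rule 1).
From chi, Rule 11 gives iota.
chi, rho, and iota hold, so sigma follows (Rule 12).
mu would need iota and kappa (Rule 7), but kappa is never established.
sigma: reached.
nu: reached.
iota: reached.
phi would need zeta, rho, and theta (Rule 10), but zeta is never established.
Reached: sigma, nu, and iota — 3 of the 5.

3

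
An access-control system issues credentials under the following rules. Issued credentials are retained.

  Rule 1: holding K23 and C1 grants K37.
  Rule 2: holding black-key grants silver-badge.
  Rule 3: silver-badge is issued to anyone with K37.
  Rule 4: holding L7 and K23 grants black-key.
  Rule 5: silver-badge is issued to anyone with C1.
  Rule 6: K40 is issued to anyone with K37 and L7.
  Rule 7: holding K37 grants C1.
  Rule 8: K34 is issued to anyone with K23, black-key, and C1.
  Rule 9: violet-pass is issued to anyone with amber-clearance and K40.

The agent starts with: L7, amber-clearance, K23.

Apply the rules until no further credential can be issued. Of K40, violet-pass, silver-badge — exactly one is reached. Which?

Holding L7 and K23 grants black-key (Rule 4).
Holding black-key grants silver-badge (Rule 2).
violet-pass would need amber-clearance and K40 (Rule 9), but K40 is never granted. K40 would need K37 and L7 (Rule 6), but K37 is never granted.

silver-badge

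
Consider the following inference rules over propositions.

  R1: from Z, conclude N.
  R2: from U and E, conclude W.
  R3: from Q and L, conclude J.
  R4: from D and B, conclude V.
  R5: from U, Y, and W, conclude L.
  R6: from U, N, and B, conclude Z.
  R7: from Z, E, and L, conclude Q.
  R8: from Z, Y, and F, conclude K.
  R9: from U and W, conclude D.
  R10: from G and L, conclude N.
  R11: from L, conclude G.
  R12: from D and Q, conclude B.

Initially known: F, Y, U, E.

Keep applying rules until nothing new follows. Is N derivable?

From U and E, R2 gives W.
From U, Y, and W, R5 gives L.
L holds, so G follows (R11).
G and L hold, so N follows (R10).

Yes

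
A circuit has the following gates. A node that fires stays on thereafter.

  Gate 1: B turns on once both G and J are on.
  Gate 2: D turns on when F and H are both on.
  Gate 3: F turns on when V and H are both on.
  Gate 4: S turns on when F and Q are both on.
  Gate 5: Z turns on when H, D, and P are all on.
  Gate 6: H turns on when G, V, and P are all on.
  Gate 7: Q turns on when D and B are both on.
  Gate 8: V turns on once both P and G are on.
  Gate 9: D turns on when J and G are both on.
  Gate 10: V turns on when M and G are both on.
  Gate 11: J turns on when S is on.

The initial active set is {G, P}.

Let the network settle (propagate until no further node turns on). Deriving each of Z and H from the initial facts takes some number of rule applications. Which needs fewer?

H: Gate 8: P and G on → V on. Gate 6: G, V, and P on → H on. [2 rule applications]
Z: Gate 8: P and G on → V on. Gate 6: G, V, and P on → H on. Gate 3: V and H on → F on. Gate 2: F and H on → D on. H, D, and P are on, so Z turns on (Gate 5). [5 rule applications]
H needs fewer.

H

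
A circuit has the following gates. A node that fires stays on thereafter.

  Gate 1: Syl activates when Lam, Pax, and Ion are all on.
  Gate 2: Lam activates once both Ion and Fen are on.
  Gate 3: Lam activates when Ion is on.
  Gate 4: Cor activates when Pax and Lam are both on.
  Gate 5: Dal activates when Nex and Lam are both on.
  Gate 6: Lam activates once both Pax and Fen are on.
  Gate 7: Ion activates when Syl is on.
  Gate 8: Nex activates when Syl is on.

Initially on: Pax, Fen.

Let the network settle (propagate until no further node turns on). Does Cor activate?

Pax and Fen are on, so Lam activates (Gate 6).
Pax and Lam are on, so Cor activates (Gate 4).

Yes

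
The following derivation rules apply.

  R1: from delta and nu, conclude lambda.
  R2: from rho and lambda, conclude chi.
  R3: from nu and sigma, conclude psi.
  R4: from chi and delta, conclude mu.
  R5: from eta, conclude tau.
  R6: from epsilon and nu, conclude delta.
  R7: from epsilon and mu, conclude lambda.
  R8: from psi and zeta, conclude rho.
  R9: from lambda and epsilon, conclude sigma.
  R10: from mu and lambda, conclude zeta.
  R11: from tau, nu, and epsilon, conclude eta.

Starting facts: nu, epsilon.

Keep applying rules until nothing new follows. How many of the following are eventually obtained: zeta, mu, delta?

epsilon and nu hold, so delta follows (R6).
zeta would need mu and lambda (R10), but mu is never established.
mu would need chi and delta (R4), but chi is never established.
delta: reached.
Reached: delta — 1 of the 3.

1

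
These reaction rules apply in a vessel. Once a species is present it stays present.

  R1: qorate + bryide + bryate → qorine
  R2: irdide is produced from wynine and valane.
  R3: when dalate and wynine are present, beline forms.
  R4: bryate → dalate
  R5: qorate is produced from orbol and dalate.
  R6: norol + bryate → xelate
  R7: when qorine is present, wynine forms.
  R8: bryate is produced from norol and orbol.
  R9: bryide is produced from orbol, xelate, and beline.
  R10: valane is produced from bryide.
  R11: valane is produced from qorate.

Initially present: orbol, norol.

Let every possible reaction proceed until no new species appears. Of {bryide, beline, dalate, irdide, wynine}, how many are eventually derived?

norol and orbol present → bryate forms (R8).
bryate present → dalate forms (R4).
bryide would need orbol, xelate, and beline (R9), but beline never forms.
beline would need dalate and wynine (R3), but wynine never forms.
dalate: reached.
irdide would need wynine and valane (R2), but wynine never forms.
wynine would need qorine (R7), but qorine never forms.
Reached: dalate — 1 of the 5.

1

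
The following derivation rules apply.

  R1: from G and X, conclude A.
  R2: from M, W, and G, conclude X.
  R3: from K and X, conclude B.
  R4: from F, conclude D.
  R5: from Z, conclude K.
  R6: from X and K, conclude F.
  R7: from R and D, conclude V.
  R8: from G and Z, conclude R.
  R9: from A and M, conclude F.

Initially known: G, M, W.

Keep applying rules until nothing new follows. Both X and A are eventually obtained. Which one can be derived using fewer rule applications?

X

X: From M, W, and G, R2 gives X. [1 rule application]
A: From M, W, and G, R2 gives X. G and X hold, so A follows (R1). [2 rule applications]
X needs fewer.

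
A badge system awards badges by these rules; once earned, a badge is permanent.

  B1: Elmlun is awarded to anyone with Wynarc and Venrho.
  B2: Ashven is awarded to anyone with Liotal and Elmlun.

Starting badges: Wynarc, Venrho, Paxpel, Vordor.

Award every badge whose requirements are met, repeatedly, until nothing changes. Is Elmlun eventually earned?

With Wynarc and Venrho, Elmlun is earned (B1).

Yes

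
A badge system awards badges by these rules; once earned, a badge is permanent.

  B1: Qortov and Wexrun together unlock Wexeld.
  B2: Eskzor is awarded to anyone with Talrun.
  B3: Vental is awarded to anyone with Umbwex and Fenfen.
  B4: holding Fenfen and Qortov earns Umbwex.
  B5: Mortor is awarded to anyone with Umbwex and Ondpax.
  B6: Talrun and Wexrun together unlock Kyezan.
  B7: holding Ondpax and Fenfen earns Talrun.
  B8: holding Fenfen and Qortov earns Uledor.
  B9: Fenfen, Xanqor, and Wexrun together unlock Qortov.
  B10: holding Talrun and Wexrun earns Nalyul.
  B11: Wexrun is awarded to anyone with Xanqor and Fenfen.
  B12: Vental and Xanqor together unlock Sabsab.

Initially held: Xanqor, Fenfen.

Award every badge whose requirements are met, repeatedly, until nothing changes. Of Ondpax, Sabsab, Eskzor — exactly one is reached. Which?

With Xanqor and Fenfen, Wexrun is earned (B11).
With Fenfen, Xanqor, and Wexrun, Qortov is earned (B9).
With Fenfen and Qortov, Umbwex is earned (B4).
With Umbwex and Fenfen, Vental is earned (B3).
With Vental and Xanqor, Sabsab is earned (B12).
No rule produces Ondpax, and it is not given. Eskzor would need Talrun (B2), but Talrun is never earned.

Sabsab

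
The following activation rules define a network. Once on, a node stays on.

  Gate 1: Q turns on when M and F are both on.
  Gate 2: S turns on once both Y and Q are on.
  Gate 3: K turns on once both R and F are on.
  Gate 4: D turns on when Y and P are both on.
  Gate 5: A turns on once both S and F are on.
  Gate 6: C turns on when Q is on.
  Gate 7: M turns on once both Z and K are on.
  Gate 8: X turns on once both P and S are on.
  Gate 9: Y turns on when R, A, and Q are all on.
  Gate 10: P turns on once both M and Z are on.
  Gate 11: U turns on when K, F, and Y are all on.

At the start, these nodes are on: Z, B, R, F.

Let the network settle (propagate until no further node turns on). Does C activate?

Yes

Gate 3: R and F on → K on.
Z and K are on, so M turns on (Gate 7).
Gate 1: M and F on → Q on.
Q is on, so C turns on (Gate 6).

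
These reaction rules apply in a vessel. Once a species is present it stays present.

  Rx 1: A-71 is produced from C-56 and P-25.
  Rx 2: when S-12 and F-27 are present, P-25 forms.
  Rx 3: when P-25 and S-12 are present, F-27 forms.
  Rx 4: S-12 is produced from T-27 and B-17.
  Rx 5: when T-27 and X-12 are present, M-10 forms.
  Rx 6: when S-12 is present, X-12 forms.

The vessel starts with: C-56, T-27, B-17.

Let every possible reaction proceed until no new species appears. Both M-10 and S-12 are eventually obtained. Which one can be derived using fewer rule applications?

S-12

S-12: T-27 and B-17 present → S-12 forms (Rx 4). [1 rule application]
M-10: T-27 and B-17 present → S-12 forms (Rx 4). S-12 present → X-12 forms (Rx 6). T-27 and X-12 present → M-10 forms (Rx 5). [3 rule applications]
S-12 needs fewer.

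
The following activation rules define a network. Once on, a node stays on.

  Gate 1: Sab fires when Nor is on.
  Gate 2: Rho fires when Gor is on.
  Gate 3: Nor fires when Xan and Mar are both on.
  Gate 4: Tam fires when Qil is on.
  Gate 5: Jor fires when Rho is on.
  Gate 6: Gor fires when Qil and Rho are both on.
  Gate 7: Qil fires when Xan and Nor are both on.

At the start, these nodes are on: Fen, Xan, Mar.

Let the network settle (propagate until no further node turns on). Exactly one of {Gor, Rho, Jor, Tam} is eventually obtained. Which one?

Xan and Mar are on, so Nor fires (Gate 3).
Xan and Nor are on, so Qil fires (Gate 7).
Gate 4: Qil on → Tam on.
Gor would need Qil and Rho (Gate 6), but Rho never turns on. Jor would need Rho (Gate 5), but Rho never turns on. Rho would need Gor (Gate 2), but Gor never turns on.

Tam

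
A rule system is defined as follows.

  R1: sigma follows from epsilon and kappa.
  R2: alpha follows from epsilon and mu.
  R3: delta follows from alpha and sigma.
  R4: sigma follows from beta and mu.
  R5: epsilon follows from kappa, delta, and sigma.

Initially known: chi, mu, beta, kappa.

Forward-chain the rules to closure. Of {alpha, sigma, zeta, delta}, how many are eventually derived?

1

beta and mu hold, so sigma follows (R4).
alpha would need epsilon and mu (R2), but epsilon is never established.
sigma: reached.
No rule produces zeta, and it is not given.
delta would need alpha and sigma (R3), but alpha is never established.
Reached: sigma — 1 of the 4.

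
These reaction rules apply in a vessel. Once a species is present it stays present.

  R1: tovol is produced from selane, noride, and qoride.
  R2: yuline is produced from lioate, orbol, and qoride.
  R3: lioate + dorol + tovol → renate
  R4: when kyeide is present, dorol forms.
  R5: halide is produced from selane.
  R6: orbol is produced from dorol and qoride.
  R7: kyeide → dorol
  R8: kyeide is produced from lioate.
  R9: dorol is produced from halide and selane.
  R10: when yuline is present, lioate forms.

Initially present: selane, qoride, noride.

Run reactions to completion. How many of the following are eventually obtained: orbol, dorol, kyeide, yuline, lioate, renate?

selane present → halide forms (R5).
halide and selane present → dorol forms (R9).
dorol and qoride present → orbol forms (R6).
orbol: reached.
dorol: reached.
kyeide would need lioate (R8), but lioate never forms.
yuline would need lioate, orbol, and qoride (R2), but lioate never forms.
lioate would need yuline (R10), but yuline never forms.
renate would need lioate, dorol, and tovol (R3), but lioate never forms.
Reached: orbol and dorol — 2 of the 6.

2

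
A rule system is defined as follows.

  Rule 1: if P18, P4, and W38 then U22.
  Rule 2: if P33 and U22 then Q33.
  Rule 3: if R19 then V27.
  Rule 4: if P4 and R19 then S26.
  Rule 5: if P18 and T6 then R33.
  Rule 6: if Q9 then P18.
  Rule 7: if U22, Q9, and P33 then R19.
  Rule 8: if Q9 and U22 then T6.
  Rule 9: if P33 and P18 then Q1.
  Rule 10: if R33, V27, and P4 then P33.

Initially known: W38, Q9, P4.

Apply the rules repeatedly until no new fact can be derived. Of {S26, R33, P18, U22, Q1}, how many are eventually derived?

Q9 holds, so P18 follows (Rule 6).
P18, P4, and W38 hold, so U22 follows (Rule 1).
Q9 and U22 hold, so T6 follows (Rule 8).
P18 and T6 hold, so R33 follows (Rule 5).
S26 would need P4 and R19 (Rule 4), but R19 is never established.
R33: reached.
P18: reached.
U22: reached.
Q1 would need P33 and P18 (Rule 9), but P33 is never established.
Reached: R33, P18, and U22 — 3 of the 5.

3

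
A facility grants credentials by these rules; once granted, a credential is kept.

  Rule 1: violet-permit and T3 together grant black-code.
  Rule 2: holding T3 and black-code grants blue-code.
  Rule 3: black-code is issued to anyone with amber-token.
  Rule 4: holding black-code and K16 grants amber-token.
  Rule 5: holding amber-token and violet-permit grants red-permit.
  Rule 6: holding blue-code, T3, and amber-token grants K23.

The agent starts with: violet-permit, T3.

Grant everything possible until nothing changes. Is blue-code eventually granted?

Holding violet-permit and T3 grants black-code (Rule 1).
Holding T3 and black-code grants blue-code (Rule 2).

Yes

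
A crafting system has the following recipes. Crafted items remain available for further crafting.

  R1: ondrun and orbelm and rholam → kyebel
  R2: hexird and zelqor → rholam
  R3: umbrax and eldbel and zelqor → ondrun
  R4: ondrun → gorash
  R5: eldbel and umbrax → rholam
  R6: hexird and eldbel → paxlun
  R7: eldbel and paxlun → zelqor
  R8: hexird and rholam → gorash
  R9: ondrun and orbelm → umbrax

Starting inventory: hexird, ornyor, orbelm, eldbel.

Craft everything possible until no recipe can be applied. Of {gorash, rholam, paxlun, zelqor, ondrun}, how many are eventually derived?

hexird and eldbel → paxlun (R6).
eldbel and paxlun → zelqor (R7).
hexird and zelqor → rholam (R2).
Using R8, hexird and rholam make gorash.
gorash: reached.
rholam: reached.
paxlun: reached.
zelqor: reached.
ondrun would need umbrax, eldbel, and zelqor (R3), but umbrax is never obtained.
Reached: gorash, rholam, paxlun, and zelqor — 4 of the 5.

4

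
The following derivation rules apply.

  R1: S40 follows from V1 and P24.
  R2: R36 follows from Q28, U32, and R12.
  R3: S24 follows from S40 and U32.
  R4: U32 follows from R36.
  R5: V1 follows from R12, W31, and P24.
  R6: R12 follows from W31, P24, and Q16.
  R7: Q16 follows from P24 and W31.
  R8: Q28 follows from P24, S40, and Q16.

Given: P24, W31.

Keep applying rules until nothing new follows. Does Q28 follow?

P24 and W31 hold, so Q16 follows (R7).
From W31, P24, and Q16, R6 gives R12.
From R12, W31, and P24, R5 gives V1.
V1 and P24 hold, so S40 follows (R1).
P24, S40, and Q16 hold, so Q28 follows (R8).

Yes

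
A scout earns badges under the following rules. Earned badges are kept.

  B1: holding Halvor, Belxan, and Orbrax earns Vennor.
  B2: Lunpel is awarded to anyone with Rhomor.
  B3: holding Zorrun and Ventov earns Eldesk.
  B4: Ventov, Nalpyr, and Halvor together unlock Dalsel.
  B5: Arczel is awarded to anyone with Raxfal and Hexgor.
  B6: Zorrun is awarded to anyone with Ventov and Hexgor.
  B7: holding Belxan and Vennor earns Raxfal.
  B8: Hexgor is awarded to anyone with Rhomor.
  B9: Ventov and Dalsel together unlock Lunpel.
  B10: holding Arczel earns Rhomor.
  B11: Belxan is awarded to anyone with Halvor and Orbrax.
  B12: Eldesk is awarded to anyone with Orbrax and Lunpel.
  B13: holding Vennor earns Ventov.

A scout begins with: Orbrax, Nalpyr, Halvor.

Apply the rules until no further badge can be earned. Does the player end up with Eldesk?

With Halvor and Orbrax, Belxan is earned (B11).
With Halvor, Belxan, and Orbrax, Vennor is earned (B1).
With Vennor, Ventov is earned (B13).
With Ventov, Nalpyr, and Halvor, Dalsel is earned (B4).
With Ventov and Dalsel, Lunpel is earned (B9).
With Orbrax and Lunpel, Eldesk is earned (B12).

Yes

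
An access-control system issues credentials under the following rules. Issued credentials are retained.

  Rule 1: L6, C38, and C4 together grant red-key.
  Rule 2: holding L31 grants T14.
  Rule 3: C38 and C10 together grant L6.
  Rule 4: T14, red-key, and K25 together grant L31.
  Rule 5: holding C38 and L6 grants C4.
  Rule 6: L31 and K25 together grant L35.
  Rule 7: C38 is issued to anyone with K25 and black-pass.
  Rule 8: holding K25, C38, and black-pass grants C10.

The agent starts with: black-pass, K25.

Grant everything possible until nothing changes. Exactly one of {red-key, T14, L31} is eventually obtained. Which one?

Holding K25 and black-pass grants C38 (Rule 7).
Holding K25, C38, and black-pass grants C10 (Rule 8).
Holding C38 and C10 grants L6 (Rule 3).
Holding C38 and L6 grants C4 (Rule 5).
Holding L6, C38, and C4 grants red-key (Rule 1).
T14 would need L31 (Rule 2), but L31 is never granted. L31 would need T14, red-key, and K25 (Rule 4), but T14 is never granted.

red-key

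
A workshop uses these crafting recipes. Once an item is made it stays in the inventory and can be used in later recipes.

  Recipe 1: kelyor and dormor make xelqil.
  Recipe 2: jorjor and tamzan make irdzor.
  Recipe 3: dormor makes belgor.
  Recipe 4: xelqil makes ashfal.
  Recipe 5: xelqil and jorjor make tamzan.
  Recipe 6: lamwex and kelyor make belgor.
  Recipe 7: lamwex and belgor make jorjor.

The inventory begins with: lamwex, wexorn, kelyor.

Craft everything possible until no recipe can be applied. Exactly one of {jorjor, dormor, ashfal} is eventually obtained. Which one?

jorjor

Using Recipe 6, lamwex and kelyor make belgor.
lamwex and belgor → jorjor (Recipe 7).
ashfal would need xelqil (Recipe 4), but xelqil is never obtained. No rule produces dormor, and it is not given.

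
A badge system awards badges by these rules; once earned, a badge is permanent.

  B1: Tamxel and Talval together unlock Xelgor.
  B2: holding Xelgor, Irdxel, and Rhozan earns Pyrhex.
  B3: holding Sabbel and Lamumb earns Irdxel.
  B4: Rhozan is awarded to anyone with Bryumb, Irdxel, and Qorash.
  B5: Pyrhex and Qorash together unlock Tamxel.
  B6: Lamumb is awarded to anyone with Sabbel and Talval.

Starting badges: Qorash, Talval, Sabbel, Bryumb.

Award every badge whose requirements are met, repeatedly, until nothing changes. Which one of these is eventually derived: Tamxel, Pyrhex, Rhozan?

Rhozan

With Sabbel and Talval, Lamumb is earned (B6).
With Sabbel and Lamumb, Irdxel is earned (B3).
With Bryumb, Irdxel, and Qorash, Rhozan is earned (B4).
Pyrhex would need Xelgor, Irdxel, and Rhozan (B2), but Xelgor is never earned. Tamxel would need Pyrhex and Qorash (B5), but Pyrhex is never earned.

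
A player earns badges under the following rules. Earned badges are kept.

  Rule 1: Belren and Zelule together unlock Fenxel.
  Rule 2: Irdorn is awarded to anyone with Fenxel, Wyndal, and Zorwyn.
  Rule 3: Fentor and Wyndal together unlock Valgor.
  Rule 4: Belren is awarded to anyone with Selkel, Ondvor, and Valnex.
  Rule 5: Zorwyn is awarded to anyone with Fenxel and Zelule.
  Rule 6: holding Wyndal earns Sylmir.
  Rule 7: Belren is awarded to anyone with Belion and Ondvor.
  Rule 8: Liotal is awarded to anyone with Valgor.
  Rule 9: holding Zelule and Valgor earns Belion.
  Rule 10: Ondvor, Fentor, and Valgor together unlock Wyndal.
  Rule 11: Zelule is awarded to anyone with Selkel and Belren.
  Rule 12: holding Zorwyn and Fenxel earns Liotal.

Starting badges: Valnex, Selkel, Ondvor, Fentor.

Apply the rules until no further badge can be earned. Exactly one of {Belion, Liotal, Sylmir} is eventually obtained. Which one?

Liotal

With Selkel, Ondvor, and Valnex, Belren is earned (Rule 4).
With Selkel and Belren, Zelule is earned (Rule 11).
With Belren and Zelule, Fenxel is earned (Rule 1).
With Fenxel and Zelule, Zorwyn is earned (Rule 5).
With Zorwyn and Fenxel, Liotal is earned (Rule 12).
Sylmir would need Wyndal (Rule 6), but Wyndal is never earned. Belion would need Zelule and Valgor (Rule 9), but Valgor is never earned.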